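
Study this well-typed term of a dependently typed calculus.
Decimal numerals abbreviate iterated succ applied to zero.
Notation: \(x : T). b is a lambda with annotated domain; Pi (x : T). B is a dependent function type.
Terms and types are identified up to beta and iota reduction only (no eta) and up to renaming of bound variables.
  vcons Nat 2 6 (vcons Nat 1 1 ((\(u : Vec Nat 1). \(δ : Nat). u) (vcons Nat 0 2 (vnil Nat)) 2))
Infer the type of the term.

type:
  Vec Nat 3


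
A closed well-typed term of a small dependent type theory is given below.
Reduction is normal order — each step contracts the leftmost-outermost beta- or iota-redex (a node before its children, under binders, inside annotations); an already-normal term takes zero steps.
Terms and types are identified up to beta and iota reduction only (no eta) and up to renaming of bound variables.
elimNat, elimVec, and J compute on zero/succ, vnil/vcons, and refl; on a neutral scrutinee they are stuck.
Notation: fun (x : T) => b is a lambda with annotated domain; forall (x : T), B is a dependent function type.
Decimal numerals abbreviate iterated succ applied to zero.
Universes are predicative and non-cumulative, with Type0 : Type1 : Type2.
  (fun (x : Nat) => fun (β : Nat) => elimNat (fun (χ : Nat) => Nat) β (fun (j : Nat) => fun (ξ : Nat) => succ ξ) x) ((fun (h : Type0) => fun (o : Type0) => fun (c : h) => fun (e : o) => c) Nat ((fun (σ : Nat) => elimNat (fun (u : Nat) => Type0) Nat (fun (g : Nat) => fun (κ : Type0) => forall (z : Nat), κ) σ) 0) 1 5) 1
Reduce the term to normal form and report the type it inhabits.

normal form:
  2
type:
  Nat
observation: the first redex contracted is a beta-redex; the normal form is reached in 10 normal-order steps.


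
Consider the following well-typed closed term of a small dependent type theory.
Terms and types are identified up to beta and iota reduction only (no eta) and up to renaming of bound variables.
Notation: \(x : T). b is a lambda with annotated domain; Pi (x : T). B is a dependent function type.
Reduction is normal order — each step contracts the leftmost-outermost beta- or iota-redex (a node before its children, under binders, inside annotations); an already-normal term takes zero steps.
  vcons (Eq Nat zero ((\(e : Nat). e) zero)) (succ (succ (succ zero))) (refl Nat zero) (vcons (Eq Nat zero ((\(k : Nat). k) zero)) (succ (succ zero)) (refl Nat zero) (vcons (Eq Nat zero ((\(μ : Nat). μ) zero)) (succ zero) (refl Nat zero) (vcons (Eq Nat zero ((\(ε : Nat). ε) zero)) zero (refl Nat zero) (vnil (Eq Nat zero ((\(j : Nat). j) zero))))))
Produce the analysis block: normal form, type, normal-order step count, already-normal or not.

reduced normal form:
  vcons (Eq Nat zero zero) (succ (succ (succ zero))) (refl Nat zero) (vcons (Eq Nat zero zero) (succ (succ zero)) (refl Nat zero) (vcons (Eq Nat zero zero) (succ zero) (refl Nat zero) (vcons (Eq Nat zero zero) zero (refl Nat zero) (vnil (Eq Nat zero zero)))))
inferred type:
  Vec (Eq Nat zero zero) (succ (succ (succ (succ zero))))
steps to reach normal form (normal order): 5
term was already normal: no
first contracted redex: a beta-redex


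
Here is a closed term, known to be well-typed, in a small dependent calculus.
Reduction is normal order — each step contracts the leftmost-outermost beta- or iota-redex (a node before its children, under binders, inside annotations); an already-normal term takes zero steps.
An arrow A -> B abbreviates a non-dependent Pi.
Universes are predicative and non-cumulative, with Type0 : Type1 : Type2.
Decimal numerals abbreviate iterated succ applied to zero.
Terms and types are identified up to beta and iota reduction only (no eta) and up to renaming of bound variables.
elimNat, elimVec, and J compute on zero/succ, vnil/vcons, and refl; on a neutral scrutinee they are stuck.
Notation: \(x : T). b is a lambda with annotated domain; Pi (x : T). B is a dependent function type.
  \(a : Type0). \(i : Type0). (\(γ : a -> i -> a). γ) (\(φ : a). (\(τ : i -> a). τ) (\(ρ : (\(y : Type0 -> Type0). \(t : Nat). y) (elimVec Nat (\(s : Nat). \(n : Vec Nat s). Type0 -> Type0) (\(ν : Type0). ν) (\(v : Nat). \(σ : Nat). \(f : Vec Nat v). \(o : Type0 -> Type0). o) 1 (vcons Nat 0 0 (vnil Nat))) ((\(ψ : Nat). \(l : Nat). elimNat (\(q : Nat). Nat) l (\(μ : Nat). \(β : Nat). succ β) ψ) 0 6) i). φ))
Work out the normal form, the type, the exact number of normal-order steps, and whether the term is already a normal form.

normal form:
  \(a : Type0). \(i : Type0). \(γ : a). \(φ : i). γ
the term's type:
  Pi (a : Type0). Pi (i : Type0). a -> i -> a
normal-order step count: 11
term was already normal: no
first redex: a beta-redex


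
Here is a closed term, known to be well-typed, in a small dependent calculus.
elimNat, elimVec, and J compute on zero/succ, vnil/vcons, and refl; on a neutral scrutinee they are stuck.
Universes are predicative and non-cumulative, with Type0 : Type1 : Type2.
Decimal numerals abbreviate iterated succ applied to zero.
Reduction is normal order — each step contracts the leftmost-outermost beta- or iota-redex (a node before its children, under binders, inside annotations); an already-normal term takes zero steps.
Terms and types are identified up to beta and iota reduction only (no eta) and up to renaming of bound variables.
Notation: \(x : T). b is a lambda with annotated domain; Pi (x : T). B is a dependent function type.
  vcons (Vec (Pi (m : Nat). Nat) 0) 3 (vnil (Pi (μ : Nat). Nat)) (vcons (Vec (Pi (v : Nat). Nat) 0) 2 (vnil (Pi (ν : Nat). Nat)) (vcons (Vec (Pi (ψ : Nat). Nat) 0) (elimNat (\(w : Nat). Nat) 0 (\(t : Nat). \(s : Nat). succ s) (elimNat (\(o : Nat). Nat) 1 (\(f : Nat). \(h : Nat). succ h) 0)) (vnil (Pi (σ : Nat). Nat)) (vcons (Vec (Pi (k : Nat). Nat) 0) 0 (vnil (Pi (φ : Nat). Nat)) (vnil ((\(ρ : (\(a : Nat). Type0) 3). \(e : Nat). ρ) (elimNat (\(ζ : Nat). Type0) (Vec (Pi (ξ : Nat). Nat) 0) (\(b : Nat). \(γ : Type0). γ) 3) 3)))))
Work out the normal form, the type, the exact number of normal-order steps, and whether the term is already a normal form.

reduced normal form:
  vcons (Vec (Pi (m : Nat). Nat) 0) 3 (vnil (Pi (μ : Nat). Nat)) (vcons (Vec (Pi (v : Nat). Nat) 0) 2 (vnil (Pi (ν : Nat). Nat)) (vcons (Vec (Pi (ψ : Nat). Nat) 0) 1 (vnil (Pi (w : Nat). Nat)) (vcons (Vec (Pi (t : Nat). Nat) 0) 0 (vnil (Pi (s : Nat). Nat)) (vnil (Vec (Pi (o : Nat). Nat) 0)))))
type:
  Vec (Vec (Pi (m : Nat). Nat) 0) 4
reduction steps (normal order): 17
already normal: no
first contracted redex: an elimNat iota-redex


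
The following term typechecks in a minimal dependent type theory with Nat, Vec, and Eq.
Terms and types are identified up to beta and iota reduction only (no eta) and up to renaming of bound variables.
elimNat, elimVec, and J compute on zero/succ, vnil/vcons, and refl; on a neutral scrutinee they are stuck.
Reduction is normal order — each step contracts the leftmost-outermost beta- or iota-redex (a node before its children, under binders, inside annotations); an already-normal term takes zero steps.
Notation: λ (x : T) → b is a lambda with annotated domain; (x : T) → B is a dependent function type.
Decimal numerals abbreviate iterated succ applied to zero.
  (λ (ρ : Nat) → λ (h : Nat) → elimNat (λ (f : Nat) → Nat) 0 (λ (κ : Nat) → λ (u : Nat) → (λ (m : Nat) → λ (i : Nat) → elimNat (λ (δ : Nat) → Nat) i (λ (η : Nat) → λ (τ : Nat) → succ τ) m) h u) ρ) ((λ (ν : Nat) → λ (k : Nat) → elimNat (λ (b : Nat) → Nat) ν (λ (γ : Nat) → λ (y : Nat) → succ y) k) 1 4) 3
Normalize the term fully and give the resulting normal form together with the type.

normal form:
  15
inferred type:
  Nat
observation: contracting a beta-redex first, the term normalizes in 45 steps.


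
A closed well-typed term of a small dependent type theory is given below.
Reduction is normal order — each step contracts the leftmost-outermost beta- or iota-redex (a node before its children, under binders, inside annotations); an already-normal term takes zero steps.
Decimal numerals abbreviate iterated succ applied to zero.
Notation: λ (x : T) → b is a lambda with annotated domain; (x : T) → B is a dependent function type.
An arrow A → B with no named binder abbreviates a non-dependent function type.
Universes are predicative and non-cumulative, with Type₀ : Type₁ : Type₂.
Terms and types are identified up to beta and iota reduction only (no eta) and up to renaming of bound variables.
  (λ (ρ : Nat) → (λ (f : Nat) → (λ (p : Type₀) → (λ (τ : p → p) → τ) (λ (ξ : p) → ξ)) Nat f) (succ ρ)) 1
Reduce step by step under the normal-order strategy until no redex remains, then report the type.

normal-order reduction sequence:
  (λ (ρ : Nat) → (λ (f : Nat) → (λ (p : Type₀) → (λ (τ : p → p) → τ) (λ (ξ : p) → ξ)) Nat f) (succ ρ)) 1
  ~> (λ (ρ : Nat) → (λ (f : Type₀) → (λ (p : f → f) → p) (λ (τ : f) → τ)) Nat ρ) 2
  ~> (λ (ρ : Type₀) → (λ (f : ρ → ρ) → f) (λ (p : ρ) → p)) Nat 2
  ~> (λ (ρ : Nat → Nat) → ρ) (λ (f : Nat) → f) 2
  ~> (λ (ρ : Nat) → ρ) 2
  ~> 2
inferred type:
  Nat


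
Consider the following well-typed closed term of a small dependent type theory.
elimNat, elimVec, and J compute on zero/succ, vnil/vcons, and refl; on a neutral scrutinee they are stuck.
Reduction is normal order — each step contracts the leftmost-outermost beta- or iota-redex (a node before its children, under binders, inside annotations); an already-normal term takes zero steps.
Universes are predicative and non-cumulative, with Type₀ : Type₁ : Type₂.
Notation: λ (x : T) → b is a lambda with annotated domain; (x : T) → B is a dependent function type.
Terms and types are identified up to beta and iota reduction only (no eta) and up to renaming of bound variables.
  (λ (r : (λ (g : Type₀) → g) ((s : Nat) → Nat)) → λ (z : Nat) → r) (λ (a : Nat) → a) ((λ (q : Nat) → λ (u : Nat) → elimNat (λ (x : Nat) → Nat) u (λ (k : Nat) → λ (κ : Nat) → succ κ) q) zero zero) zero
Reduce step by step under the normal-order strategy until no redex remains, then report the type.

reduction (normal order):
  (λ (r : (λ (g : Type₀) → g) ((s : Nat) → Nat)) → λ (z : Nat) → r) (λ (a : Nat) → a) ((λ (q : Nat) → λ (u : Nat) → elimNat (λ (x : Nat) → Nat) u (λ (k : Nat) → λ (κ : Nat) → succ κ) q) zero zero) zero
  ~> (λ (r : Nat) → λ (g : Nat) → g) ((λ (s : Nat) → λ (z : Nat) → elimNat (λ (a : Nat) → Nat) z (λ (q : Nat) → λ (u : Nat) → succ u) s) zero zero) zero
  ~> (λ (r : Nat) → r) zero
  ~> zero
inferred type:
  Nat


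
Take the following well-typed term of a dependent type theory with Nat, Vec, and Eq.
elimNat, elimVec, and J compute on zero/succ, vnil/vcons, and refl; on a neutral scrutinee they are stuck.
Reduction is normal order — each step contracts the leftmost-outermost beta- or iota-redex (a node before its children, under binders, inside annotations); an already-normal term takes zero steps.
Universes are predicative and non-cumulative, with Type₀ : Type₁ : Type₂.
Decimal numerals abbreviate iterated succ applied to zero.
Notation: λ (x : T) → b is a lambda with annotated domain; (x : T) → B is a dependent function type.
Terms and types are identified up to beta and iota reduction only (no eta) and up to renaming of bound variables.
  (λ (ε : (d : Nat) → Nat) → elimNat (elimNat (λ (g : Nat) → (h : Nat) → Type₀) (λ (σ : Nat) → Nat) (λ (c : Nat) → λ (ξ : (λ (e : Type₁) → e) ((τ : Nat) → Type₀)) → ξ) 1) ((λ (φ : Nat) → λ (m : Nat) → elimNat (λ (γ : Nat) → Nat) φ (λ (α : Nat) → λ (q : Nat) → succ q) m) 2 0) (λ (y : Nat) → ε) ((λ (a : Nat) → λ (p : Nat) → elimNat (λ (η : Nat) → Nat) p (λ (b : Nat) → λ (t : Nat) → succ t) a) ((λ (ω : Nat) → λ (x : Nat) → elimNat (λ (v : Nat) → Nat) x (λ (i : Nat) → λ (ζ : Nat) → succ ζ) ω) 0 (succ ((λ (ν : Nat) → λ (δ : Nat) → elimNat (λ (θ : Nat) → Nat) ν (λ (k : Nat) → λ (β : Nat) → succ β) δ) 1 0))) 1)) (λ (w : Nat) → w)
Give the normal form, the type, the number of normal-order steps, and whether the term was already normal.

normal form:
  2
the term's type:
  Nat
steps to reach normal form (normal order): 33
already normal: no
first redex: a beta-redex


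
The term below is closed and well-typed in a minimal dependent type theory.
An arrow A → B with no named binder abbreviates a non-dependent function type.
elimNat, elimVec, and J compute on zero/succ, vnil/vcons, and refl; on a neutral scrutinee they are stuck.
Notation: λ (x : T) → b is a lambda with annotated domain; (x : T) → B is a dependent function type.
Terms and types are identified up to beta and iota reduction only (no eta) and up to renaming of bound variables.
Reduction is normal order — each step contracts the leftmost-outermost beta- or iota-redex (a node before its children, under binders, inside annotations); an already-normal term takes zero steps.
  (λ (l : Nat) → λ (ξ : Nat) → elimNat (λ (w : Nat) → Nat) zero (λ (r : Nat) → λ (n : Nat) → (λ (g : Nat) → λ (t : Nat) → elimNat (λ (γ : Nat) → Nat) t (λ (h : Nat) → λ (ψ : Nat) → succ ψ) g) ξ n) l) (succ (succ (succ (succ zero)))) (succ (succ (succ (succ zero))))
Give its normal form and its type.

reduced normal form:
  succ (succ (succ (succ (succ (succ (succ (succ (succ (succ (succ (succ (succ (succ (succ (succ zero)))))))))))))))
inferred type:
  Nat
observation: 75 normal-order steps normalize the term, beginning with a beta-redex.


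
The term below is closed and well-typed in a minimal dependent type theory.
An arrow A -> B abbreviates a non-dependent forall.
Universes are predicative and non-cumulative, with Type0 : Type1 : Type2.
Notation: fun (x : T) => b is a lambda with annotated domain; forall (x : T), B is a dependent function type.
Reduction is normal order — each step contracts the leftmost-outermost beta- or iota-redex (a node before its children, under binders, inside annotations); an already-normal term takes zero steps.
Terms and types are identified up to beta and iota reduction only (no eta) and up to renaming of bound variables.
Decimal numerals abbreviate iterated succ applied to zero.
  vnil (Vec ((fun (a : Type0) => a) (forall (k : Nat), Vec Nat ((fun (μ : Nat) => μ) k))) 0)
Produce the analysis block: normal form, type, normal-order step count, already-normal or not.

normal form:
  vnil (Vec (forall (a : Nat), Vec Nat a) 0)
type:
  Vec (Vec (forall (a : Nat), Vec Nat a) 0) 0
steps to reach normal form (normal order): 2
started in normal form: no
first contracted redex: a beta-redex


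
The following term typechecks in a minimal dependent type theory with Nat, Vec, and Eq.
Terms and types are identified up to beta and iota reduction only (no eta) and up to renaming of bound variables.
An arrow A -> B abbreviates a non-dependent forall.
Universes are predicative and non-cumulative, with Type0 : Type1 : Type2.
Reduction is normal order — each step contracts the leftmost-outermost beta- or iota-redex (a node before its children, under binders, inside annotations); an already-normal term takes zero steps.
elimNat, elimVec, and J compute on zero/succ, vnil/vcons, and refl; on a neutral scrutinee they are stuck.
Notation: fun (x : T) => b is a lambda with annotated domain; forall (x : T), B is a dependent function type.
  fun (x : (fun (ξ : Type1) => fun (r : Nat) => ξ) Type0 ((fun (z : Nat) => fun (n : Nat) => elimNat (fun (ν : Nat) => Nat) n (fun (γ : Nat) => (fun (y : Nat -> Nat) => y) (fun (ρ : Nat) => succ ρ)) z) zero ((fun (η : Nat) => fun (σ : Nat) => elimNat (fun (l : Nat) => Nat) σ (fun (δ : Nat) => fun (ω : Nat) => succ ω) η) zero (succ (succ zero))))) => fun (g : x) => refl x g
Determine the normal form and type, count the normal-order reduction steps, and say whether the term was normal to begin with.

normal form:
  fun (x : Type0) => fun (ξ : x) => refl x ξ
inferred type:
  forall (x : Type0), forall (ξ : x), Eq x ξ ξ
steps to reach normal form (normal order): 2
already normal: no
first redex: a beta-redex


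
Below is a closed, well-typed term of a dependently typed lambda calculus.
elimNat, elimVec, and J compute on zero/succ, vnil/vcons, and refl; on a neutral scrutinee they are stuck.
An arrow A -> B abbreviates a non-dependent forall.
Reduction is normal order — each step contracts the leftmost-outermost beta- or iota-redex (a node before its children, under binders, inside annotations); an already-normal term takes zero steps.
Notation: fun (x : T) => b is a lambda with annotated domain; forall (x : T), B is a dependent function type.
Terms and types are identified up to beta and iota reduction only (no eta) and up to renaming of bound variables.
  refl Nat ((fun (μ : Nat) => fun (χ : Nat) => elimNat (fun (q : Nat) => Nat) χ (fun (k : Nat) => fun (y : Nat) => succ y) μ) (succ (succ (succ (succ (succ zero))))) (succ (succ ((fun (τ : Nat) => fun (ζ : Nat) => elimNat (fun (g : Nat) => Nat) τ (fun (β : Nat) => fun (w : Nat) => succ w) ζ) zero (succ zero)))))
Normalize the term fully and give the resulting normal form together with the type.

reduced normal form:
  refl Nat (succ (succ (succ (succ (succ (succ (succ (succ zero))))))))
the term's type:
  Eq Nat (succ (succ (succ (succ (succ (succ (succ (succ zero)))))))) (succ (succ (succ (succ (succ (succ (succ (succ zero))))))))
observation: the first redex contracted is a beta-redex; the normal form is reached in 24 normal-order steps.


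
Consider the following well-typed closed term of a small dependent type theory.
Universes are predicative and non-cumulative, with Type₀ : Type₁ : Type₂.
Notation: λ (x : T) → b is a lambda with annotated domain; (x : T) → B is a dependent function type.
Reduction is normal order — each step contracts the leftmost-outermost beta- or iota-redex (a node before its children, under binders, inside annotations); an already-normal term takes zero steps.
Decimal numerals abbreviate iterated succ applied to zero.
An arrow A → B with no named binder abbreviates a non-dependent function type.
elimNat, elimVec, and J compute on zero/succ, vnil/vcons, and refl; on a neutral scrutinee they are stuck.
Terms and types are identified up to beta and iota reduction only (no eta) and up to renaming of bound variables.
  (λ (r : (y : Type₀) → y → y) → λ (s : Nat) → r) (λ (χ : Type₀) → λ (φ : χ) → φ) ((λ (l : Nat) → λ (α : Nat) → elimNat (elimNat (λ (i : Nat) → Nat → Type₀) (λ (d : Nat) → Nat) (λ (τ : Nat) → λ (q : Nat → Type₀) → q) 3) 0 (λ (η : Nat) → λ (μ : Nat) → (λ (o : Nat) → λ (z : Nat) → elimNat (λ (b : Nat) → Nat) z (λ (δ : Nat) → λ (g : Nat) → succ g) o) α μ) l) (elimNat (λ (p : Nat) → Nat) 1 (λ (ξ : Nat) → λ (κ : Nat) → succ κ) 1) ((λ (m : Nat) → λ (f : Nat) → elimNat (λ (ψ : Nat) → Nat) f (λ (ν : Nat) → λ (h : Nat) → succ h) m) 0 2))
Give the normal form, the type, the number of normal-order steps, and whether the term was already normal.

resulting normal form:
  λ (r : Type₀) → λ (y : r) → y
type:
  (r : Type₀) → r → r
steps to reach normal form (normal order): 2
already normal: no
first contracted redex: a beta-redex


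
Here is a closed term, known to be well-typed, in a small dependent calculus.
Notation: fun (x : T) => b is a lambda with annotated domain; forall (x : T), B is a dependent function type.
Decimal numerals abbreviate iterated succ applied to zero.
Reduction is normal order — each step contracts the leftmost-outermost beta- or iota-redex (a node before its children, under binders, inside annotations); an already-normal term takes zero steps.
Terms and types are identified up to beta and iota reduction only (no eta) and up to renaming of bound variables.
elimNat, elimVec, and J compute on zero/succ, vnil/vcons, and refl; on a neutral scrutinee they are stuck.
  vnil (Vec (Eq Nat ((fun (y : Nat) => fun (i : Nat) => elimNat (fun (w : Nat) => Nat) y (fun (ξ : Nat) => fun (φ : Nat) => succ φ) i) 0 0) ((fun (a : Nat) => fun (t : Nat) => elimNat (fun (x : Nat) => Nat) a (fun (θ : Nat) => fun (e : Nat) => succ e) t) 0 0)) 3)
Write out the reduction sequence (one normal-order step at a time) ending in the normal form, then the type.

reduction (normal order):
  vnil (Vec (Eq Nat ((fun (y : Nat) => fun (i : Nat) => elimNat (fun (w : Nat) => Nat) y (fun (ξ : Nat) => fun (φ : Nat) => succ φ) i) 0 0) ((fun (a : Nat) => fun (t : Nat) => elimNat (fun (x : Nat) => Nat) a (fun (θ : Nat) => fun (e : Nat) => succ e) t) 0 0)) 3)
  ~> vnil (Vec (Eq Nat ((fun (y : Nat) => elimNat (fun (i : Nat) => Nat) 0 (fun (w : Nat) => fun (ξ : Nat) => succ ξ) y) 0) ((fun (φ : Nat) => fun (a : Nat) => elimNat (fun (t : Nat) => Nat) φ (fun (x : Nat) => fun (θ : Nat) => succ θ) a) 0 0)) 3)
  ~> vnil (Vec (Eq Nat (elimNat (fun (y : Nat) => Nat) 0 (fun (i : Nat) => fun (w : Nat) => succ w) 0) ((fun (ξ : Nat) => fun (φ : Nat) => elimNat (fun (a : Nat) => Nat) ξ (fun (t : Nat) => fun (x : Nat) => succ x) φ) 0 0)) 3)
  ~> vnil (Vec (Eq Nat 0 ((fun (y : Nat) => fun (i : Nat) => elimNat (fun (w : Nat) => Nat) y (fun (ξ : Nat) => fun (φ : Nat) => succ φ) i) 0 0)) 3)
  ~> vnil (Vec (Eq Nat 0 ((fun (y : Nat) => elimNat (fun (i : Nat) => Nat) 0 (fun (w : Nat) => fun (ξ : Nat) => succ ξ) y) 0)) 3)
  ~> vnil (Vec (Eq Nat 0 (elimNat (fun (y : Nat) => Nat) 0 (fun (i : Nat) => fun (w : Nat) => succ w) 0)) 3)
  ~> vnil (Vec (Eq Nat 0 0) 3)
the term's type:
  Vec (Vec (Eq Nat 0 0) 3) 0


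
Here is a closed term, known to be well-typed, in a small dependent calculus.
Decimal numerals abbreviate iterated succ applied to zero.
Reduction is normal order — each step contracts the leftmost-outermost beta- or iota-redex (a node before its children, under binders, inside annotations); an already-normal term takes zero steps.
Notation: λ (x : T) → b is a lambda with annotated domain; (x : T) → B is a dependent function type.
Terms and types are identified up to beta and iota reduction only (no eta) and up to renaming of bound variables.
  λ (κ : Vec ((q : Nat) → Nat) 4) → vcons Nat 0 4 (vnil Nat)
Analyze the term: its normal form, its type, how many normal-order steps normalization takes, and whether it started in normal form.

reduced normal form:
  λ (κ : Vec ((q : Nat) → Nat) 4) → vcons Nat 0 4 (vnil Nat)
inferred type:
  (κ : Vec ((q : Nat) → Nat) 4) → Vec Nat 1
steps to reach normal form (normal order): 0
term was already normal: yes


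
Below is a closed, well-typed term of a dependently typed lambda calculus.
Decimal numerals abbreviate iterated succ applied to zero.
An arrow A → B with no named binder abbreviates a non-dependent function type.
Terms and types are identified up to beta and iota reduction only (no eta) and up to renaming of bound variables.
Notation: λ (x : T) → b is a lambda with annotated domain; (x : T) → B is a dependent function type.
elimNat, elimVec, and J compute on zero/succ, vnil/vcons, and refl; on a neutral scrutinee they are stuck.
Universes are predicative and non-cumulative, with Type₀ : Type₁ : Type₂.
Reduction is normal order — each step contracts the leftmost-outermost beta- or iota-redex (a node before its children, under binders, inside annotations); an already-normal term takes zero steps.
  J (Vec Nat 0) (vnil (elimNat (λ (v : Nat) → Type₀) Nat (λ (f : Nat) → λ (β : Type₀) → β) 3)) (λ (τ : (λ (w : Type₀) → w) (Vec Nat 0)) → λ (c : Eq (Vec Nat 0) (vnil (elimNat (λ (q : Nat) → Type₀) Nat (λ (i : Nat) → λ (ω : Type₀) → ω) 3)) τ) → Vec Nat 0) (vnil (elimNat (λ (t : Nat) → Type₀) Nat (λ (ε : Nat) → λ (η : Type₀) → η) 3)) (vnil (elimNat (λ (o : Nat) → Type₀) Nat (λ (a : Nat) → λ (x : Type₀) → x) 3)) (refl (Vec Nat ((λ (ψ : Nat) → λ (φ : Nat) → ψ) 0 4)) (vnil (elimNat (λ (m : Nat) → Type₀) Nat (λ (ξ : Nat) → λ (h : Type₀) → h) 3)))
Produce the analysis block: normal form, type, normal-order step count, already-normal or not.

normal form:
  vnil Nat
type:
  Vec Nat 0
steps to reach normal form (normal order): 11
term was already normal: no
first contracted redex: a J iota-redex


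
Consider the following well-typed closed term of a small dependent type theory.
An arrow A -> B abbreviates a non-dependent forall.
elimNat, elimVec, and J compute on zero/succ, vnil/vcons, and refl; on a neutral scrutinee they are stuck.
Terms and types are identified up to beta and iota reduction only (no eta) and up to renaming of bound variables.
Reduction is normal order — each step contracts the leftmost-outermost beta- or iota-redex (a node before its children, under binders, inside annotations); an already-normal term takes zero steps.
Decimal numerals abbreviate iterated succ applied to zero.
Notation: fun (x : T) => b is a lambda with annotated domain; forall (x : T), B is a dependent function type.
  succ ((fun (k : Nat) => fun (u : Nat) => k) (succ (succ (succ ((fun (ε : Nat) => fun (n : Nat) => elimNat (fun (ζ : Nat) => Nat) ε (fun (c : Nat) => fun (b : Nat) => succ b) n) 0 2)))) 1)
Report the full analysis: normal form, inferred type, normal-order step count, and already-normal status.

reduced normal form:
  6
the term's type:
  Nat
steps to reach normal form (normal order): 11
term was already normal: no
first contracted redex: a beta-redex


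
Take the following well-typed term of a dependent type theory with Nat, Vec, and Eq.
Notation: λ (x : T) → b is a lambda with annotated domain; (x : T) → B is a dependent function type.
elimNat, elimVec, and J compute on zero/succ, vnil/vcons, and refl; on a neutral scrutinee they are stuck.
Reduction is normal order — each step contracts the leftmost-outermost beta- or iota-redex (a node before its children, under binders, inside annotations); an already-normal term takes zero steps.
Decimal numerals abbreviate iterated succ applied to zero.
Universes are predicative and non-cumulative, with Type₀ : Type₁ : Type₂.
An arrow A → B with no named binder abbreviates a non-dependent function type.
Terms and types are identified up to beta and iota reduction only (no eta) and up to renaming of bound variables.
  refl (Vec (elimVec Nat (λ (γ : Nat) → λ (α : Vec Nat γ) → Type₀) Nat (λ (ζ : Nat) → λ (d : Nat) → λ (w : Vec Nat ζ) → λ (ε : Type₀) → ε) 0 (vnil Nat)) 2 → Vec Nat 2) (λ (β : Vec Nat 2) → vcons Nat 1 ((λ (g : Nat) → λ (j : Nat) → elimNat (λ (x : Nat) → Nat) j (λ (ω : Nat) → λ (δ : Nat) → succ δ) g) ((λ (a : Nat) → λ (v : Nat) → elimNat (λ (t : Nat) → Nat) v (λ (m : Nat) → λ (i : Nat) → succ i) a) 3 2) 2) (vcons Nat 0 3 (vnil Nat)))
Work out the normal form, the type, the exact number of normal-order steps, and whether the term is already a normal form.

normal form:
  refl (Vec Nat 2 → Vec Nat 2) (λ (γ : Vec Nat 2) → vcons Nat 1 7 (vcons Nat 0 3 (vnil Nat)))
type:
  Eq (Vec Nat 2 → Vec Nat 2) (λ (γ : Vec Nat 2) → vcons Nat 1 7 (vcons Nat 0 3 (vnil Nat))) (λ (α : Vec Nat 2) → vcons Nat 1 7 (vcons Nat 0 3 (vnil Nat)))
reduction steps (normal order): 31
term was already normal: no
first redex: an elimVec iota-redex


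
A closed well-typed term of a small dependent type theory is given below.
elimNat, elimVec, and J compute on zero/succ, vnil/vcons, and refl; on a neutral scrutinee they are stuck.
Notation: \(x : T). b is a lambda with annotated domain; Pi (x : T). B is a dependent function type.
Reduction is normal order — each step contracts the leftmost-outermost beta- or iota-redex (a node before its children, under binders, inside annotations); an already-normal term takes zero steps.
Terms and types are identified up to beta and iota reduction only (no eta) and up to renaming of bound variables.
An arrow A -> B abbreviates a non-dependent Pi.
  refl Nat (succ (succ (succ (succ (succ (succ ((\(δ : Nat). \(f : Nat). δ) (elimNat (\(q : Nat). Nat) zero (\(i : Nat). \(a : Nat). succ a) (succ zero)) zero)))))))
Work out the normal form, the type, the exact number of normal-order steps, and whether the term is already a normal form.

normal form:
  refl Nat (succ (succ (succ (succ (succ (succ (succ zero)))))))
inferred type:
  Eq Nat (succ (succ (succ (succ (succ (succ (succ zero))))))) (succ (succ (succ (succ (succ (succ (succ zero)))))))
steps to reach normal form (normal order): 6
already normal: no
first redex: a beta-redex


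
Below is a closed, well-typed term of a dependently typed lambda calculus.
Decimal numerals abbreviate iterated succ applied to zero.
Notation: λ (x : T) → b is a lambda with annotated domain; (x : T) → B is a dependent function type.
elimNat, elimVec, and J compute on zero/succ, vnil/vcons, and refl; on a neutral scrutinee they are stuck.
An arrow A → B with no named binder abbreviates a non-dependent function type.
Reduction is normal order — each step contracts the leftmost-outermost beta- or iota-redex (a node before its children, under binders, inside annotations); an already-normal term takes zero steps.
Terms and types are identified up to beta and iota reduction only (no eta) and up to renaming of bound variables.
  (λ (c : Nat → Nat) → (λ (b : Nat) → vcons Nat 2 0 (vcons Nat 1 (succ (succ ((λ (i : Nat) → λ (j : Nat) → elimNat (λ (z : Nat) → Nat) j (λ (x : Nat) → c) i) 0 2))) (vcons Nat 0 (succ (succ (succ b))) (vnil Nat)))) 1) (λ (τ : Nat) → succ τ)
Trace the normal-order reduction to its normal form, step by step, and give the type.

reduction (normal order):
  (λ (c : Nat → Nat) → (λ (b : Nat) → vcons Nat 2 0 (vcons Nat 1 (succ (succ ((λ (i : Nat) → λ (j : Nat) → elimNat (λ (z : Nat) → Nat) j (λ (x : Nat) → c) i) 0 2))) (vcons Nat 0 (succ (succ (succ b))) (vnil Nat)))) 1) (λ (τ : Nat) → succ τ)
  ~> (λ (c : Nat) → vcons Nat 2 0 (vcons Nat 1 (succ (succ ((λ (b : Nat) → λ (i : Nat) → elimNat (λ (j : Nat) → Nat) i (λ (z : Nat) → λ (x : Nat) → succ x) b) 0 2))) (vcons Nat 0 (succ (succ (succ c))) (vnil Nat)))) 1
  ~> vcons Nat 2 0 (vcons Nat 1 (succ (succ ((λ (c : Nat) → λ (b : Nat) → elimNat (λ (i : Nat) → Nat) b (λ (j : Nat) → λ (z : Nat) → succ z) c) 0 2))) (vcons Nat 0 4 (vnil Nat)))
  ~> vcons Nat 2 0 (vcons Nat 1 (succ (succ ((λ (c : Nat) → elimNat (λ (b : Nat) → Nat) c (λ (i : Nat) → λ (j : Nat) → succ j) 0) 2))) (vcons Nat 0 4 (vnil Nat)))
  ~> vcons Nat 2 0 (vcons Nat 1 (succ (succ (elimNat (λ (c : Nat) → Nat) 2 (λ (b : Nat) → λ (i : Nat) → succ i) 0))) (vcons Nat 0 4 (vnil Nat)))
  ~> vcons Nat 2 0 (vcons Nat 1 4 (vcons Nat 0 4 (vnil Nat)))
type:
  Vec Nat 3


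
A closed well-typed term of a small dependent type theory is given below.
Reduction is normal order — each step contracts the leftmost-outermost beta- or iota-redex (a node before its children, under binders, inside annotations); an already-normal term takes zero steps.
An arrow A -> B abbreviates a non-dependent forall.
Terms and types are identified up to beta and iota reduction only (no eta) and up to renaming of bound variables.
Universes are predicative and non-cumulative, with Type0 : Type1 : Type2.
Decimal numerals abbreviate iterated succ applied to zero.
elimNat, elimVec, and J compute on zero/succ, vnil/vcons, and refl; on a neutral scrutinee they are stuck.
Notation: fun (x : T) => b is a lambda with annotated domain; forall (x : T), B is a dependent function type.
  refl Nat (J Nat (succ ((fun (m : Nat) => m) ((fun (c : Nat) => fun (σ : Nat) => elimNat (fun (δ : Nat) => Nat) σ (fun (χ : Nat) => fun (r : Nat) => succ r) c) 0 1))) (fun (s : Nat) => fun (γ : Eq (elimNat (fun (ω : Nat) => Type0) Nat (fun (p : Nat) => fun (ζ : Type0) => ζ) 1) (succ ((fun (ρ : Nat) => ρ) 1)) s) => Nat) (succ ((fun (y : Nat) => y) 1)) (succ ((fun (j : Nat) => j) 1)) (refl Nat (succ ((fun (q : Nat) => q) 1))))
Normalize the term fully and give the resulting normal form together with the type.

resulting normal form:
  refl Nat 2
inferred type:
  Eq Nat 2 2


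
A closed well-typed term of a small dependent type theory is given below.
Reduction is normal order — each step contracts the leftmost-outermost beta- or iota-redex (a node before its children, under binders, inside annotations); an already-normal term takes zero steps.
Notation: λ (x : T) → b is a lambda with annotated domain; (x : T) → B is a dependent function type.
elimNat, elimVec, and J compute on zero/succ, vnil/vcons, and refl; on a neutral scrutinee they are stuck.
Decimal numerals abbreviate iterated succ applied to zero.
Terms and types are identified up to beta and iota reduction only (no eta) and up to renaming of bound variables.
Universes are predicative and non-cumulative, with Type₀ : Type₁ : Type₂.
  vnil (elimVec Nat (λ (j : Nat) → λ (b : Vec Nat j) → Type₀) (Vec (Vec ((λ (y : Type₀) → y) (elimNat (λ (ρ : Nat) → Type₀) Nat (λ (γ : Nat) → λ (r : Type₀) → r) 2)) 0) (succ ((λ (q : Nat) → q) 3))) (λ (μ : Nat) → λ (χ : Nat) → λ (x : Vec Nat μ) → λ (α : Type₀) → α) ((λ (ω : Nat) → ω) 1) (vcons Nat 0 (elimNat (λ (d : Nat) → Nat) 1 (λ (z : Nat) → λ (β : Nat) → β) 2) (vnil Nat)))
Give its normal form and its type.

reduced normal form:
  vnil (Vec (Vec Nat 0) 4)
the term's type:
  Vec (Vec (Vec Nat 0) 4) 0
observation: the leftmost-outermost redex is an elimVec iota-redex, and normalization takes 15 steps.


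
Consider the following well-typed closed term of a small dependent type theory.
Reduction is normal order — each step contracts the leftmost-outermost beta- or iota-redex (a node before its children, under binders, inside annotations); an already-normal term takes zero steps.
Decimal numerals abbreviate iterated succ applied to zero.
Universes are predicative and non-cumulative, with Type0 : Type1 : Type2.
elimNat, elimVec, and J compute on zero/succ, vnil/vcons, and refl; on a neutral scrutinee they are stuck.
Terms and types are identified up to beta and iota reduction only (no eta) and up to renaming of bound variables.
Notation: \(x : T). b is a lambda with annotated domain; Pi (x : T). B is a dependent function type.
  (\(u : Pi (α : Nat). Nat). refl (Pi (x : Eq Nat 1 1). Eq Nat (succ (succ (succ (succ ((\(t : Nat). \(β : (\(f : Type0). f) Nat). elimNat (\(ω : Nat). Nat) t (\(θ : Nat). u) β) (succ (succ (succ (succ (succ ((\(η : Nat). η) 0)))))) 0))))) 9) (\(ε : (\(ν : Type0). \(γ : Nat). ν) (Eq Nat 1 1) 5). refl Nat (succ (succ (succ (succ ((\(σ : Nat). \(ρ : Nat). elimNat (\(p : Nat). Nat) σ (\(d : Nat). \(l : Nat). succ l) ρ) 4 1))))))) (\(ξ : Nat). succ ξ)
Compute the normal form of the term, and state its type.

resulting normal form:
  refl (Pi (u : Eq Nat 1 1). Eq Nat 9 9) (\(α : Eq Nat 1 1). refl Nat 9)
the term's type:
  Eq (Pi (u : Eq Nat 1 1). Eq Nat 9 9) (\(α : Eq Nat 1 1). refl Nat 9) (\(x : Eq Nat 1 1). refl Nat 9)


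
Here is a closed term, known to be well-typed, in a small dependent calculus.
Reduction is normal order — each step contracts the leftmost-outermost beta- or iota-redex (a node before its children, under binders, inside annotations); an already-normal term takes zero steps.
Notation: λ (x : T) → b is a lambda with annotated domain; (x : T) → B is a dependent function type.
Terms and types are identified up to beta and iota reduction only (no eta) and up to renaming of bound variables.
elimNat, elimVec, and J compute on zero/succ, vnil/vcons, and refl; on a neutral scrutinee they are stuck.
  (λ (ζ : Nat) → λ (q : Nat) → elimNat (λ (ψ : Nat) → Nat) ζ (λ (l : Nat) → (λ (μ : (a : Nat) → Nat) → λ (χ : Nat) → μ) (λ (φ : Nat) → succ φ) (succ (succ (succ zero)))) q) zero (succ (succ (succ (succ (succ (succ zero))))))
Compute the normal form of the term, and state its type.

normal form:
  succ (succ (succ (succ (succ (succ zero)))))
type:
  Nat
observation: contracting a beta-redex first, the term normalizes in 33 steps.


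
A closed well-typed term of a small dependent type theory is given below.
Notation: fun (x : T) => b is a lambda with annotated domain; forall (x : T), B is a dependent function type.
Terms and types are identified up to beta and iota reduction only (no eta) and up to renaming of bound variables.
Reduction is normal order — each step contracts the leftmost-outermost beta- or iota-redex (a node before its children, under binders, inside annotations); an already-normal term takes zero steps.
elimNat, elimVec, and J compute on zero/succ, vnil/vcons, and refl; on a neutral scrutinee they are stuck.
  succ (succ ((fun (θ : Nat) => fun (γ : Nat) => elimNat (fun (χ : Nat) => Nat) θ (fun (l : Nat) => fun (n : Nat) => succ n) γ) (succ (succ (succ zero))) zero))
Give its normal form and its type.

normal form:
  succ (succ (succ (succ (succ zero))))
the term's type:
  Nat


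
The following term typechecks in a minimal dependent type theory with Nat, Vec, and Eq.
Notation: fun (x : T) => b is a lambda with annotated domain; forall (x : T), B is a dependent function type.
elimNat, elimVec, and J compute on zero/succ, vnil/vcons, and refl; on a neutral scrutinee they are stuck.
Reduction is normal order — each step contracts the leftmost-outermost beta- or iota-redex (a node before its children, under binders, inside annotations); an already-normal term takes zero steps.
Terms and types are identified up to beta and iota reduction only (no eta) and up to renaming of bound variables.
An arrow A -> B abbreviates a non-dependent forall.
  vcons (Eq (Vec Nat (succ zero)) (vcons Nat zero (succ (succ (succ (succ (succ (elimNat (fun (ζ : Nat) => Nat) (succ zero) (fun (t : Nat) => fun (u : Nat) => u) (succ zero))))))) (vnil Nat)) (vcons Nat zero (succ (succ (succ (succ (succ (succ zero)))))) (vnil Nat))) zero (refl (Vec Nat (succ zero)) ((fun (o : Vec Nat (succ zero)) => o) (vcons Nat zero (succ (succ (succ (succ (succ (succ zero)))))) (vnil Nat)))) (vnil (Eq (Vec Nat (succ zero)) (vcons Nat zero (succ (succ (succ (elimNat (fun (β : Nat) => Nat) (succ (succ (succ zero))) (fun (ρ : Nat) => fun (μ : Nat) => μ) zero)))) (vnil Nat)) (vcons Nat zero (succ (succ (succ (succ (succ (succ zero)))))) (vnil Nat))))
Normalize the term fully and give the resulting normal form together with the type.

normal form:
  vcons (Eq (Vec Nat (succ zero)) (vcons Nat zero (succ (succ (succ (succ (succ (succ zero)))))) (vnil Nat)) (vcons Nat zero (succ (succ (succ (succ (succ (succ zero)))))) (vnil Nat))) zero (refl (Vec Nat (succ zero)) (vcons Nat zero (succ (succ (succ (succ (succ (succ zero)))))) (vnil Nat))) (vnil (Eq (Vec Nat (succ zero)) (vcons Nat zero (succ (succ (succ (succ (succ (succ zero)))))) (vnil Nat)) (vcons Nat zero (succ (succ (succ (succ (succ (succ zero)))))) (vnil Nat))))
inferred type:
  Vec (Eq (Vec Nat (succ zero)) (vcons Nat zero (succ (succ (succ (succ (succ (succ zero)))))) (vnil Nat)) (vcons Nat zero (succ (succ (succ (succ (succ (succ zero)))))) (vnil Nat))) (succ zero)
observation: contracting an elimNat iota-redex first, the term normalizes in 6 steps.


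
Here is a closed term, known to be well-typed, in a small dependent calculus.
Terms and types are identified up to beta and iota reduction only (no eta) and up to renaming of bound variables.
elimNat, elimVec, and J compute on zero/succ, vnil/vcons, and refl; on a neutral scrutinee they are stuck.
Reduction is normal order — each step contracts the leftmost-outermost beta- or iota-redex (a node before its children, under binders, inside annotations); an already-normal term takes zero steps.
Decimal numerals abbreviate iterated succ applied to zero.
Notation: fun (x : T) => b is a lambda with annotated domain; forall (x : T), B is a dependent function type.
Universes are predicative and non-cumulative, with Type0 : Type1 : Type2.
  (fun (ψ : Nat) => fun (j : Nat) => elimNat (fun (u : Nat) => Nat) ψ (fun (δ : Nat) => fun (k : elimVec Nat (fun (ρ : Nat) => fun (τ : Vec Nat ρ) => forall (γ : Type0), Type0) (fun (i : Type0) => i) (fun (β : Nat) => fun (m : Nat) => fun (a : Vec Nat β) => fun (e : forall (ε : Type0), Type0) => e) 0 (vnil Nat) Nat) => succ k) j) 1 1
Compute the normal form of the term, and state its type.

reduced normal form:
  2
type:
  Nat
observation: 6 normal-order steps normalize the term, beginning with a beta-redex.
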